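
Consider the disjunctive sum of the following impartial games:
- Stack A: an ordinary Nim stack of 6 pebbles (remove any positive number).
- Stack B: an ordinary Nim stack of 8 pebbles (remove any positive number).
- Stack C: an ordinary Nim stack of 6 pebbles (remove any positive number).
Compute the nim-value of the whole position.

Stack A is a plain Nim stack of size 6, so its Grundy value is 6.
Stack B is a plain Nim stack of size 8, so its Grundy value is 8.
Stack C is a plain Nim stack of size 6, so its Grundy value is 6.
The value of a disjunctive sum is the nim-sum of the parts.
Combined value = 6 XOR 8 XOR 6 = 8.

8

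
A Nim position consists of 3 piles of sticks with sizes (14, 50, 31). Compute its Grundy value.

35

In binary:
  001110  (14)
  110010  (50)
  011111  (31)
  ------
  100011  (35)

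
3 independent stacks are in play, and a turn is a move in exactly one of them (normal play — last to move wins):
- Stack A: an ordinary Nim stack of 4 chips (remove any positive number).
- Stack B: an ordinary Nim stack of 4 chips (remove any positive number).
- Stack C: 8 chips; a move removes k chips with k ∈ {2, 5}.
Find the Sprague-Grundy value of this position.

Stack A is a plain Nim stack of size 4, so its Grundy value is 4.
Stack B is a plain Nim stack of size 4, so its Grundy value is 4.
Build the Grundy sequence for stack C with g(k) = mex{g(k−s) : s ∈ {2, 5}, s ≤ k}:
k:     0  1  2  3  4  5  6  7  8
g(k):  0  0  1  1  0  2  1  0  0
So g(8) = 0.
By the Sprague-Grundy theorem, the Grundy value of a sum of independent games is the XOR of the component values.
Combined value = 4 XOR 4 XOR 0 = 0.

0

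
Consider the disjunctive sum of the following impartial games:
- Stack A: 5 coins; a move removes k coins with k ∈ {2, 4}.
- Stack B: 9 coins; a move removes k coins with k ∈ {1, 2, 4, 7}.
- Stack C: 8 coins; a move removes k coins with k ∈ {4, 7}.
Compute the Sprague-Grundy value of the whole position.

0

Grundy values for stack A (subtraction set {2, 4}):
g(0) = mex{} = 0
g(1) = mex{} = 0
g(2) = mex{0} = 1
g(3) = mex{0} = 1
g(4) = mex{0,1} = 2
g(5) = mex{0,1} = 2
So g(5) = 2.
For stack B, compute g(0), g(1), … with moves {1, 2, 4, 7}:
g(0) = mex{} = 0
g(1) = mex{0} = 1
g(2) = mex{0,1} = 2
g(3) = mex{1,2} = 0
g(4) = mex{0,2} = 1
g(5) = mex{0,1} = 2
g(6) = mex{1,2} = 0
g(7) = mex{0,2} = 1
g(8) = mex{0,1} = 2
g(9) = mex{1,2} = 0
So g(9) = 0.
For stack C, compute g(0), g(1), … with moves {4, 7}:
g(0) = mex{} = 0
g(1) = mex{} = 0
g(2) = mex{} = 0
g(3) = mex{} = 0
g(4) = mex{0} = 1
g(5) = mex{0} = 1
g(6) = mex{0} = 1
g(7) = mex{0} = 1
g(8) = mex{0,1} = 2
So g(8) = 2.
By the Sprague-Grundy theorem, the Grundy value of a sum of independent games is the XOR of the component values.
Combined value = 2 ⊕ 0 ⊕ 2 = 0.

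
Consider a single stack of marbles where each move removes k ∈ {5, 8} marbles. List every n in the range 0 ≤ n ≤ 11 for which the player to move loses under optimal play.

0, 1, 2, 3, 4

Grundy values for subtraction set {5, 8}:
k:     0  1  2  3  4  5  6  7  8  9 10 11
g(k):  0  0  0  0  0  1  1  1  1  1  2  2
The P-positions (g = 0) in 0..11 are 0, 1, 2, 3, 4.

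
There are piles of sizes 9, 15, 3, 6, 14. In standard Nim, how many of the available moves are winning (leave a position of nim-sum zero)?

Compute the nim-sum pairwise:
9 ⊕ 15 = 6
6 ⊕ 3 = 5
5 ⊕ 6 = 3
3 ⊕ 14 = 13
The overall nim-sum is X = 13. A pile of size p has a winning move iff p XOR X < p (reduce it to p XOR X).
  9: 9 XOR 13 = 4 < 9 — winning move (to 4).
  15: 15 XOR 13 = 2 < 15 — winning move (to 2).
  3: 3 XOR 13 = 14 ≥ 3 — no move.
  6: 6 XOR 13 = 11 ≥ 6 — no move.
  14: 14 XOR 13 = 3 < 14 — winning move (to 3).
That gives 3 winning moves.

3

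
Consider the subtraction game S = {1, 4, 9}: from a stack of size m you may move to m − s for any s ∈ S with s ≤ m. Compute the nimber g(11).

Grundy values for subtraction set {1, 4, 9}:
k:     0  1  2  3  4  5  6  7  8  9 10 11
g(k):  0  1  0  1  2  0  1  0  1  2  0  1
So g(11) = 1.

1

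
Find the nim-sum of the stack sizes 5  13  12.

4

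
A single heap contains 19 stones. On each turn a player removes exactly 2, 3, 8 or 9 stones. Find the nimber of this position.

Grundy values for subtraction set {2, 3, 8, 9}:
k:     0  1  2  3  4  5  6  7  8  9 10 11 12 13 14 15 16 17 18 19
g(k):  0  0  1  1  2  0  0  1  1  2  2  0  0  1  1  2  0  0  1  1
So g(19) = 1.

1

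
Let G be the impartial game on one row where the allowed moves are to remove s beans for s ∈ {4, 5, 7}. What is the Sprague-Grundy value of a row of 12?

Grundy values for subtraction set {4, 5, 7}:
k:     0  1  2  3  4  5  6  7  8  9 10 11 12
g(k):  0  0  0  0  1  1  1  1  2  2  2  0  0
So g(12) = 0.

0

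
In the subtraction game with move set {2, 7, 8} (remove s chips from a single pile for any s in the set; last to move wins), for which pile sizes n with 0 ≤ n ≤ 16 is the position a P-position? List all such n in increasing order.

0, 1, 4, 5, 10, 14, 15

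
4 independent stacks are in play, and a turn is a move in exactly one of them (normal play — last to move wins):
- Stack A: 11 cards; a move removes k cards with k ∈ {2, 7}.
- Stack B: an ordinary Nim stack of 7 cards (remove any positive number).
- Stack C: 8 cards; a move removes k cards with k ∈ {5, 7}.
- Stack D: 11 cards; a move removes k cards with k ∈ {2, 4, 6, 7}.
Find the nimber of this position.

Build the Grundy sequence for stack A with g(k) = mex{g(k−s) : s ∈ {2, 7}, s ≤ k}:
k:     0  1  2  3  4  5  6  7  8  9 10 11
g(k):  0  0  1  1  0  0  1  1  2  0  0  1
So g(11) = 1.
Stack B is a plain Nim stack of size 7, so its Grundy value is 7.
Grundy values for stack C (subtraction set {5, 7}):
g(0) = mex{} = 0
g(1) = mex{} = 0
g(2) = mex{} = 0
g(3) = mex{} = 0
g(4) = mex{} = 0
g(5) = mex{0} = 1
g(6) = mex{0} = 1
g(7) = mex{0} = 1
g(8) = mex{0} = 1
So g(8) = 1.
Grundy values for stack D (subtraction set {2, 4, 6, 7}):
k:     0  1  2  3  4  5  6  7  8  9 10 11
g(k):  0  0  1  1  2  2  3  3  4  0  0  1
So g(11) = 1.
The value of a disjunctive sum is the nim-sum of the parts.
Combined value = 1 ⊕ 7 ⊕ 1 ⊕ 1 = 6.

6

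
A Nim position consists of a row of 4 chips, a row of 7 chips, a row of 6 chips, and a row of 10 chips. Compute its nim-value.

15

Compute the nim-sum pairwise:
4 XOR 7 = 3
3 XOR 6 = 5
5 XOR 10 = 15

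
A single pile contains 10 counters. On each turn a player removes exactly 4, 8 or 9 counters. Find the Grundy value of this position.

2

Build the Grundy sequence with g(k) = mex{g(k−s) : s ∈ {4, 8, 9}, s ≤ k}:
g(0) = mex{} = 0
g(1) = mex{} = 0
g(2) = mex{} = 0
g(3) = mex{} = 0
g(4) = mex{0} = 1
g(5) = mex{0} = 1
g(6) = mex{0} = 1
g(7) = mex{0} = 1
g(8) = mex{0,1} = 2
g(9) = mex{0,1} = 2
g(10) = mex{0,1} = 2
So g(10) = 2.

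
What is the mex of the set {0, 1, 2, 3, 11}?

The values 0, 1, 2, 3 are all present; 4 is the first non-negative integer missing from the set.

4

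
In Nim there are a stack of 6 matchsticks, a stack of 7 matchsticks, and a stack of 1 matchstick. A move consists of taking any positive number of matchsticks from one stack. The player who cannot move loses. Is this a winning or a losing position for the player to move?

Losing position

Compute the nim-sum pairwise:
6 ⊕ 7 = 1
1 ⊕ 1 = 0
The nim-sum is 0, so this is a P-position: the player to move is in a losing position under optimal play.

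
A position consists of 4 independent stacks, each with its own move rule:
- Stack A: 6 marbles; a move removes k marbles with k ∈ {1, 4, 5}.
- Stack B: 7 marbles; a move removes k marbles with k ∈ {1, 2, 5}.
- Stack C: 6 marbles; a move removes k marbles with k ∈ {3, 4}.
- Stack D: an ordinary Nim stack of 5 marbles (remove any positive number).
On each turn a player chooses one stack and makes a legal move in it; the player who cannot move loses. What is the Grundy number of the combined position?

Grundy values for stack A (subtraction set {1, 4, 5}):
k:     0  1  2  3  4  5  6
g(k):  0  1  0  1  2  3  2
So g(6) = 2.
Grundy values for stack B (subtraction set {1, 2, 5}):
k:     0  1  2  3  4  5  6  7
g(k):  0  1  2  0  1  2  0  1
So g(7) = 1.
For stack C, compute g(0), g(1), … with moves {3, 4}:
k:     0  1  2  3  4  5  6
g(k):  0  0  0  1  1  1  2
So g(6) = 2.
Stack D is a plain Nim stack of size 5, so its Grundy value is 5.
By the Sprague-Grundy theorem, the Grundy value of a sum of independent games is the XOR of the component values.
Combined value = 2 XOR 1 XOR 2 XOR 5 = 4.

4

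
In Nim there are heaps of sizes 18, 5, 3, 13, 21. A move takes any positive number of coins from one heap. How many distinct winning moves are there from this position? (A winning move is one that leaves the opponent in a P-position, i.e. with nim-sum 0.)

1

Nim-sum: 18 ⊕ 5 ⊕ 3 ⊕ 13 ⊕ 21 = 12.
The overall nim-sum is X = 12. A heap of size p has a winning move iff p XOR X < p (reduce it to p XOR X).
  18: 18 XOR 12 = 30 ≥ 18 — no move.
  5: 5 XOR 12 = 9 ≥ 5 — no move.
  3: 3 XOR 12 = 15 ≥ 3 — no move.
  13: 13 XOR 12 = 1 < 13 — winning move (to 1).
  21: 21 XOR 12 = 25 ≥ 21 — no move.
That gives 1 winning move.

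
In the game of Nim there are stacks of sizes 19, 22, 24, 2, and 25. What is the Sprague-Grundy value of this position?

6

Compute the nim-sum pairwise:
19 ⊕ 22 = 5
5 ⊕ 24 = 29
29 ⊕ 2 = 31
31 ⊕ 25 = 6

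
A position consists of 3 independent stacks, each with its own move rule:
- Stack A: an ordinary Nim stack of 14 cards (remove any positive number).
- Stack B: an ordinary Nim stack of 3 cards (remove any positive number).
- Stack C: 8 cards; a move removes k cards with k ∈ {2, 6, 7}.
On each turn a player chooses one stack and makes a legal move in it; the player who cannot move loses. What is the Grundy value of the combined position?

15

Stack A is a plain Nim stack of size 14, so its Grundy value is 14.
Stack B is a plain Nim stack of size 3, so its Grundy value is 3.
For stack C, compute g(0), g(1), … with moves {2, 6, 7}:
k:     0  1  2  3  4  5  6  7  8
g(k):  0  0  1  1  0  0  1  1  2
So g(8) = 2.
The value of a disjunctive sum is the nim-sum of the parts.
Combined value = 14 ⊕ 3 ⊕ 2 = 15.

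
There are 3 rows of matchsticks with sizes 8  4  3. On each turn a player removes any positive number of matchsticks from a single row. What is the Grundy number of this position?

15

In binary:
  1000  (8)
  0100  (4)
  0011  (3)
  ----
  1111  (15)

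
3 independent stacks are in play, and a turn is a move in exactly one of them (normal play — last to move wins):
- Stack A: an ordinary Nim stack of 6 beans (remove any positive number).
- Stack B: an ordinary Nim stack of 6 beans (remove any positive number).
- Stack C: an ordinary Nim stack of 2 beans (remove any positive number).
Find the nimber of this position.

Stack A is a plain Nim stack of size 6, so its Grundy value is 6.
Stack B is a plain Nim stack of size 6, so its Grundy value is 6.
Stack C is a plain Nim stack of size 2, so its Grundy value is 2.
By the Sprague-Grundy theorem, the Grundy value of a sum of independent games is the XOR of the component values.
Combined value = 6 XOR 6 XOR 2 = 2.

2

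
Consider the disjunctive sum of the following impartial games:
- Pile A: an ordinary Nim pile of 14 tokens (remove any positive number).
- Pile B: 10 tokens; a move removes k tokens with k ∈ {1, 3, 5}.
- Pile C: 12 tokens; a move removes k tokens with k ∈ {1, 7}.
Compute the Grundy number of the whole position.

Pile A is a plain Nim pile of size 14, so its Grundy value is 14.
Grundy values for pile B (subtraction set {1, 3, 5}):
k:     0  1  2  3  4  5  6  7  8  9 10
g(k):  0  1  0  1  0  1  0  1  0  1  0
So g(10) = 0.
For pile C, compute g(0), g(1), … with moves {1, 7}:
g(0) = mex{} = 0
g(1) = mex{0} = 1
g(2) = mex{1} = 0
g(3) = mex{0} = 1
g(4) = mex{1} = 0
g(5) = mex{0} = 1
g(6) = mex{1} = 0
g(7) = mex{0} = 1
g(8) = mex{1} = 0
g(9) = mex{0} = 1
g(10) = mex{1} = 0
g(11) = mex{0} = 1
g(12) = mex{1} = 0
So g(12) = 0.
The value of a disjunctive sum is the nim-sum of the parts.
Combined value = 14 ⊕ 0 ⊕ 0 = 14.

14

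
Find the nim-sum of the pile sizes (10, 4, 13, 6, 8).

In binary:
  1010  (10)
  0100  (4)
  1101  (13)
  0110  (6)
  1000  (8)
  ----
  1101  (13)

13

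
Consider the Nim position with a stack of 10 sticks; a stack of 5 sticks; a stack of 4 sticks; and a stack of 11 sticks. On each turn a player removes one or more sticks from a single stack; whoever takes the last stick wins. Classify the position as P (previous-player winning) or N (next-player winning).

Bitwise XOR of the heap sizes:
  1010  (10)
  0101  (5)
  0100  (4)
  1011  (11)
  ----
  0000  (0)
The nim-sum is 0, so this is a P-position: the player to move is in a losing position under optimal play.

P-position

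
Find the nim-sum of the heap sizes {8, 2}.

10

Write each in binary and XOR column by column:
  1000  (8)
  0010  (2)
  ----
  1010  (10)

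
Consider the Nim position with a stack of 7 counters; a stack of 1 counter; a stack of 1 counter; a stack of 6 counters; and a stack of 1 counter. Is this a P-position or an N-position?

P-position

Write each in binary and XOR column by column:
  111  (7)
  001  (1)
  001  (1)
  110  (6)
  001  (1)
  ---
  000  (0)
The nim-sum is 0, so this is a P-position: the player to move is in a losing position under optimal play.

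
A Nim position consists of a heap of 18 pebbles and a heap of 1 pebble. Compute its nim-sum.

19

Nim-sum: 18 ^ 1 = 19.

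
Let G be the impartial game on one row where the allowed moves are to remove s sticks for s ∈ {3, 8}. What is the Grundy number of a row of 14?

Build the Grundy sequence with g(k) = mex{g(k−s) : s ∈ {3, 8}, s ≤ k}:
k:     0  1  2  3  4  5  6  7  8  9 10 11 12 13 14
g(k):  0  0  0  1  1  1  0  0  2  1  1  0  0  0  1
So g(14) = 1.

1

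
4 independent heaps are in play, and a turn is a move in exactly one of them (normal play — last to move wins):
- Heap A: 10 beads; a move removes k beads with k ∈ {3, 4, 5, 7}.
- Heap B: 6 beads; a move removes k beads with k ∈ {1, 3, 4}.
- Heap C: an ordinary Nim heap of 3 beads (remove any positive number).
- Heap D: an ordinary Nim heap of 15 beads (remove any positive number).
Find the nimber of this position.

Build the Grundy sequence for heap A with g(k) = mex{g(k−s) : s ∈ {3, 4, 5, 7}, s ≤ k}:
k:     0  1  2  3  4  5  6  7  8  9 10
g(k):  0  0  0  1  1  1  2  2  2  3  0
So g(10) = 0.
For heap B, compute g(0), g(1), … with moves {1, 3, 4}:
k:     0  1  2  3  4  5  6
g(k):  0  1  0  1  2  3  2
So g(6) = 2.
Heap C is a plain Nim heap of size 3, so its Grundy value is 3.
Heap D is a plain Nim heap of size 15, so its Grundy value is 15.
The value of a disjunctive sum is the nim-sum of the parts.
Combined value = 0 ⊕ 2 ⊕ 3 ⊕ 15 = 14.

14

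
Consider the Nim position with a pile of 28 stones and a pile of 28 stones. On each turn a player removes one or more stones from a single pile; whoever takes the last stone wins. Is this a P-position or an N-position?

Bitwise XOR of the heap sizes:
  11100  (28)
  11100  (28)
  -----
  00000  (0)
The nim-sum is 0, so this is a P-position: the player to move is in a losing position under optimal play.

P-position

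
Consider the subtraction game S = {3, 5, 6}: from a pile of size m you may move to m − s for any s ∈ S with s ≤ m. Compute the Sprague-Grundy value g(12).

1

Grundy values for subtraction set {3, 5, 6}:
g(0) = mex{} = 0
g(1) = mex{} = 0
g(2) = mex{} = 0
g(3) = mex{0} = 1
g(4) = mex{0} = 1
g(5) = mex{0} = 1
g(6) = mex{0,1} = 2
g(7) = mex{0,1} = 2
g(8) = mex{0,1} = 2
g(9) = mex{1,2} = 0
g(10) = mex{1,2} = 0
g(11) = mex{1,2} = 0
g(12) = mex{0,2} = 1
So g(12) = 1.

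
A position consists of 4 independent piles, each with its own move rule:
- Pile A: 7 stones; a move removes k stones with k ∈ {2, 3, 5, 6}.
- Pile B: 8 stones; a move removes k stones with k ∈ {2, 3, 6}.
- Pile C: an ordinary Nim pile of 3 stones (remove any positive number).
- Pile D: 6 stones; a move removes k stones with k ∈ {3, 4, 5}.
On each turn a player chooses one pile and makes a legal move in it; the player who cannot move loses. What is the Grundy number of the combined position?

0

Grundy values for pile A (subtraction set {2, 3, 5, 6}):
k:     0  1  2  3  4  5  6  7
g(k):  0  0  1  1  2  2  3  3
So g(7) = 3.
Build the Grundy sequence for pile B with g(k) = mex{g(k−s) : s ∈ {2, 3, 6}, s ≤ k}:
k:     0  1  2  3  4  5  6  7  8
g(k):  0  0  1  1  2  0  3  1  2
So g(8) = 2.
Pile C is a plain Nim pile of size 3, so its Grundy value is 3.
Grundy values for pile D (subtraction set {3, 4, 5}):
g(0) = mex{} = 0
g(1) = mex{} = 0
g(2) = mex{} = 0
g(3) = mex{0} = 1
g(4) = mex{0} = 1
g(5) = mex{0} = 1
g(6) = mex{0,1} = 2
So g(6) = 2.
By the Sprague-Grundy theorem, the Grundy value of a sum of independent games is the XOR of the component values.
Combined value = 3 XOR 2 XOR 3 XOR 2 = 0.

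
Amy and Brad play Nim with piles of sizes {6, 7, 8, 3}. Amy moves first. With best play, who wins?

Amy wins

Bitwise XOR of the heap sizes:
  0110  (6)
  0111  (7)
  1000  (8)
  0011  (3)
  ----
  1010  (10)
The nim-sum is 10 ≠ 0, so this is an N-position: the player to move can win; Amy has a winning move.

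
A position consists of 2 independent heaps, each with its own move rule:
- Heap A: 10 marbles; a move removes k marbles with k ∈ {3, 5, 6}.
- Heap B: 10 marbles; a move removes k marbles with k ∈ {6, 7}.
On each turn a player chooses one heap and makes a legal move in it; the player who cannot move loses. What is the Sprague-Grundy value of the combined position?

1

Build the Grundy sequence for heap A with g(k) = mex{g(k−s) : s ∈ {3, 5, 6}, s ≤ k}:
g(0) = mex{} = 0
g(1) = mex{} = 0
g(2) = mex{} = 0
g(3) = mex{0} = 1
g(4) = mex{0} = 1
g(5) = mex{0} = 1
g(6) = mex{0,1} = 2
g(7) = mex{0,1} = 2
g(8) = mex{0,1} = 2
g(9) = mex{1,2} = 0
g(10) = mex{1,2} = 0
So g(10) = 0.
For heap B, compute g(0), g(1), … with moves {6, 7}:
k:     0  1  2  3  4  5  6  7  8  9 10
g(k):  0  0  0  0  0  0  1  1  1  1  1
So g(10) = 1.
The value of a disjunctive sum is the nim-sum of the parts.
Combined value = 0 ⊕ 1 = 1.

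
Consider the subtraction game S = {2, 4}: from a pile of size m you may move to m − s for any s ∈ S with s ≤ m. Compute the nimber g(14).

1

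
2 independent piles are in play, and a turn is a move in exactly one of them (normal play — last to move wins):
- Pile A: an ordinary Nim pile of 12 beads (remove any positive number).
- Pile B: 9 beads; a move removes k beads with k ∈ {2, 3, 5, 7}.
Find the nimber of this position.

Pile A is a plain Nim pile of size 12, so its Grundy value is 12.
For pile B, compute g(0), g(1), … with moves {2, 3, 5, 7}:
g(0) = mex{} = 0
g(1) = mex{} = 0
g(2) = mex{0} = 1
g(3) = mex{0} = 1
g(4) = mex{0,1} = 2
g(5) = mex{0,1} = 2
g(6) = mex{0,1,2} = 3
g(7) = mex{0,1,2} = 3
g(8) = mex{0,1,2,3} = 4
g(9) = mex{1,2,3} = 0
So g(9) = 0.
By the Sprague-Grundy theorem, the Grundy value of a sum of independent games is the XOR of the component values.
Combined value = 12 XOR 0 = 12.

12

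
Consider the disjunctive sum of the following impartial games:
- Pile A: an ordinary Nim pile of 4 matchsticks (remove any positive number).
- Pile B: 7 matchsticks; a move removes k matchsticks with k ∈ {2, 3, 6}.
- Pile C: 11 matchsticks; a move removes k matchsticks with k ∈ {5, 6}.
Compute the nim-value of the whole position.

5

Pile A is a plain Nim pile of size 4, so its Grundy value is 4.
Grundy values for pile B (subtraction set {2, 3, 6}):
g(0) = mex{} = 0
g(1) = mex{} = 0
g(2) = mex{0} = 1
g(3) = mex{0} = 1
g(4) = mex{0,1} = 2
g(5) = mex{1} = 0
g(6) = mex{0,1,2} = 3
g(7) = mex{0,2} = 1
So g(7) = 1.
For pile C, compute g(0), g(1), … with moves {5, 6}:
k:     0  1  2  3  4  5  6  7  8  9 10 11
g(k):  0  0  0  0  0  1  1  1  1  1  2  0
So g(11) = 0.
The value of a disjunctive sum is the nim-sum of the parts.
Combined value = 4 ⊕ 1 ⊕ 0 = 5.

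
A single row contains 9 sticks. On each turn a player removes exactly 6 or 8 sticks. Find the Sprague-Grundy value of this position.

Grundy values for subtraction set {6, 8}:
k:     0  1  2  3  4  5  6  7  8  9
g(k):  0  0  0  0  0  0  1  1  1  1
So g(9) = 1.

1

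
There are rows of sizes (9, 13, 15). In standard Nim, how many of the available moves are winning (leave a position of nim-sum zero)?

In binary:
  1001  (9)
  1101  (13)
  1111  (15)
  ----
  1011  (11)
The overall nim-sum is X = 11. A row of size p has a winning move iff p XOR X < p (reduce it to p XOR X).
  9: 9 XOR 11 = 2 < 9 — winning move (to 2).
  13: 13 XOR 11 = 6 < 13 — winning move (to 6).
  15: 15 XOR 11 = 4 < 15 — winning move (to 4).
That gives 3 winning moves.

3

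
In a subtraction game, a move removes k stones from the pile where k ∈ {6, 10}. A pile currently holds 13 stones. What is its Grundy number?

Grundy values for subtraction set {6, 10}:
g(0) = mex{} = 0
g(1) = mex{} = 0
g(2) = mex{} = 0
g(3) = mex{} = 0
g(4) = mex{} = 0
g(5) = mex{} = 0
g(6) = mex{0} = 1
g(7) = mex{0} = 1
g(8) = mex{0} = 1
g(9) = mex{0} = 1
g(10) = mex{0} = 1
g(11) = mex{0} = 1
g(12) = mex{0,1} = 2
g(13) = mex{0,1} = 2
So g(13) = 2.

2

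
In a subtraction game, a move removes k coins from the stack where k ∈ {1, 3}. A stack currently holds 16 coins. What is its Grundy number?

Compute g(0), g(1), … for moves {1, 3}:
k:     0  1  2  3  4  5  6  7  8  9 10 11 12 13 14 15 16
g(k):  0  1  0  1  0  1  0  1  0  1  0  1  0  1  0  1  0
So g(16) = 0.

0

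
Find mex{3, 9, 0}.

0 is in the set but 1 is not, so the mex is 1.

1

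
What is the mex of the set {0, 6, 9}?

0 is in the set but 1 is not, so the mex is 1.

1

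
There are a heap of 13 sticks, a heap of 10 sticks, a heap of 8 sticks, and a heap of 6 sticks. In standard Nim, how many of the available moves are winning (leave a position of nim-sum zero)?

Nim-sum: 13 XOR 10 XOR 8 XOR 6 = 9.
The overall nim-sum is X = 9. A heap of size p has a winning move iff p XOR X < p (reduce it to p XOR X).
  13: 13 XOR 9 = 4 < 13 — winning move (to 4).
  10: 10 XOR 9 = 3 < 10 — winning move (to 3).
  8: 8 XOR 9 = 1 < 8 — winning move (to 1).
  6: 6 XOR 9 = 15 ≥ 6 — no move.
That gives 3 winning moves.

3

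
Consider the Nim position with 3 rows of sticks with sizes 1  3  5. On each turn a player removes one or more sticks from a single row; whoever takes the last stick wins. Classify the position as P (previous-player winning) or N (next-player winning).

Nim-sum: 1 ^ 3 ^ 5 = 7.
The nim-sum is 7 ≠ 0, so this is an N-position: the player to move can win.

N-position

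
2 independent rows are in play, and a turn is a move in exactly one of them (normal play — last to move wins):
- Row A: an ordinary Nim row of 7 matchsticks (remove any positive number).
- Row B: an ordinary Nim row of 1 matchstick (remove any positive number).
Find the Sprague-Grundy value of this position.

6

Row A is a plain Nim row of size 7, so its Grundy value is 7.
Row B is a plain Nim row of size 1, so its Grundy value is 1.
By the Sprague-Grundy theorem, the Grundy value of a sum of independent games is the XOR of the component values.
Combined value = 7 XOR 1 = 6.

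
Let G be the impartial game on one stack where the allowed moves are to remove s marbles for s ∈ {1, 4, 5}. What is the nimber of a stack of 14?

Compute g(0), g(1), … for moves {1, 4, 5}:
g(0) = mex{} = 0
g(1) = mex{0} = 1
g(2) = mex{1} = 0
g(3) = mex{0} = 1
g(4) = mex{0,1} = 2
g(5) = mex{0,1,2} = 3
g(6) = mex{0,1,3} = 2
g(7) = mex{0,1,2} = 3
g(8) = mex{1,2,3} = 0
g(9) = mex{0,2,3} = 1
g(10) = mex{1,2,3} = 0
g(11) = mex{0,2,3} = 1
g(12) = mex{0,1,3} = 2
g(13) = mex{0,1,2} = 3
g(14) = mex{0,1,3} = 2
So g(14) = 2.

2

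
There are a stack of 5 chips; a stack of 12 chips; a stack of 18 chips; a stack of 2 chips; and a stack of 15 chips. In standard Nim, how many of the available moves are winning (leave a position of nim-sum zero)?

Nim-sum: 5 ⊕ 12 ⊕ 18 ⊕ 2 ⊕ 15 = 22.
The overall nim-sum is X = 22. A stack of size p has a winning move iff p XOR X < p (reduce it to p XOR X).
  5: 5 XOR 22 = 19 ≥ 5 — no move.
  12: 12 XOR 22 = 26 ≥ 12 — no move.
  18: 18 XOR 22 = 4 < 18 — winning move (to 4).
  2: 2 XOR 22 = 20 ≥ 2 — no move.
  15: 15 XOR 22 = 25 ≥ 15 — no move.
That gives 1 winning move.

1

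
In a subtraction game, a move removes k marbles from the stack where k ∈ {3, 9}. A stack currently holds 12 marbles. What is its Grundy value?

Compute g(0), g(1), … for moves {3, 9}:
k:     0  1  2  3  4  5  6  7  8  9 10 11 12
g(k):  0  0  0  1  1  1  0  0  0  1  1  1  0
So g(12) = 0.

0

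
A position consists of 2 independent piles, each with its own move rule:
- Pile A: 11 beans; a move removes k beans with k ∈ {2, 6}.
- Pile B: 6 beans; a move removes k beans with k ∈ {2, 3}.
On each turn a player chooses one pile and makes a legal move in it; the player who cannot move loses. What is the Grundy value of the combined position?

1

Grundy values for pile A (subtraction set {2, 6}):
g(0) = mex{} = 0
g(1) = mex{} = 0
g(2) = mex{0} = 1
g(3) = mex{0} = 1
g(4) = mex{1} = 0
g(5) = mex{1} = 0
g(6) = mex{0} = 1
g(7) = mex{0} = 1
g(8) = mex{1} = 0
g(9) = mex{1} = 0
g(10) = mex{0} = 1
g(11) = mex{0} = 1
So g(11) = 1.
Build the Grundy sequence for pile B with g(k) = mex{g(k−s) : s ∈ {2, 3}, s ≤ k}:
k:     0  1  2  3  4  5  6
g(k):  0  0  1  1  2  0  0
So g(6) = 0.
The value of a disjunctive sum is the nim-sum of the parts.
Combined value = 1 XOR 0 = 1.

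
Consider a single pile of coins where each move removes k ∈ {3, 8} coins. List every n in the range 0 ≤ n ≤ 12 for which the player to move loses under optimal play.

Compute g(0), g(1), … for moves {3, 8}:
k:     0  1  2  3  4  5  6  7  8  9 10 11 12
g(k):  0  0  0  1  1  1  0  0  2  1  1  0  0
The P-positions (g = 0) in 0..12 are 0, 1, 2, 6, 7, 11, 12.

0, 1, 2, 6, 7, 11, 12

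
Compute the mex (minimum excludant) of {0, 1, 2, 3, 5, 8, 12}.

The values 0, 1, 2, 3 are all present; 4 is the first non-negative integer missing from the set.

4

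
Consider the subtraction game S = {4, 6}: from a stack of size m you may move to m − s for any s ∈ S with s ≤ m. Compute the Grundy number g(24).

Build the Grundy sequence with g(k) = mex{g(k−s) : s ∈ {4, 6}, s ≤ k}:
k:     0  1  2  3  4  5  6  7  8  9 10 11 12 13 14 15 16 17 18 19 20 21 22 23 24
g(k):  0  0  0  0  1  1  1  1  2  2  0  0  0  0  1  1  1  1  2  2  0  0  0  0  1
So g(24) = 1.

1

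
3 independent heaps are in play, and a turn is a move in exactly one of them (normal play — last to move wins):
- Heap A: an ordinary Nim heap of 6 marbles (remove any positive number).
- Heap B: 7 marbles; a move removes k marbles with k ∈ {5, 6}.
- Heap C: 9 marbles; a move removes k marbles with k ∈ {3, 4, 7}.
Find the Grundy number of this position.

4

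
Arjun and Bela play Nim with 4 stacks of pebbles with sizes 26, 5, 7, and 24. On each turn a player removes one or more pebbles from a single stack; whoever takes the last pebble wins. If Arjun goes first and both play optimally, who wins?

Nim-sum: 26 ^ 5 ^ 7 ^ 24 = 0.
The nim-sum is 0, so this is a P-position: the player to move is in a losing position under optimal play; Arjun is about to move from it and so loses — Bela wins.

Bela wins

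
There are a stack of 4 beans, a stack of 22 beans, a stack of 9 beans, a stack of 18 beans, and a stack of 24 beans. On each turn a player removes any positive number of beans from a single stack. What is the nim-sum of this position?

17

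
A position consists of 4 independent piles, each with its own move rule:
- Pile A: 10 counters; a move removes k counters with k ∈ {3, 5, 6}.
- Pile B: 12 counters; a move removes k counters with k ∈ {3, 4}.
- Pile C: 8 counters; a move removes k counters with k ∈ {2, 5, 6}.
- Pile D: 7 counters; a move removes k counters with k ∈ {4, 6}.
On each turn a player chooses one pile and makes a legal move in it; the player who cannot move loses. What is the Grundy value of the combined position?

0

Build the Grundy sequence for pile A with g(k) = mex{g(k−s) : s ∈ {3, 5, 6}, s ≤ k}:
k:     0  1  2  3  4  5  6  7  8  9 10
g(k):  0  0  0  1  1  1  2  2  2  0  0
So g(10) = 0.
Build the Grundy sequence for pile B with g(k) = mex{g(k−s) : s ∈ {3, 4}, s ≤ k}:
g(0) = mex{} = 0
g(1) = mex{} = 0
g(2) = mex{} = 0
g(3) = mex{0} = 1
g(4) = mex{0} = 1
g(5) = mex{0} = 1
g(6) = mex{0,1} = 2
g(7) = mex{1} = 0
g(8) = mex{1} = 0
g(9) = mex{1,2} = 0
g(10) = mex{0,2} = 1
g(11) = mex{0} = 1
g(12) = mex{0} = 1
So g(12) = 1.
For pile C, compute g(0), g(1), … with moves {2, 5, 6}:
k:     0  1  2  3  4  5  6  7  8
g(k):  0  0  1  1  0  2  1  3  0
So g(8) = 0.
Build the Grundy sequence for pile D with g(k) = mex{g(k−s) : s ∈ {4, 6}, s ≤ k}:
g(0) = mex{} = 0
g(1) = mex{} = 0
g(2) = mex{} = 0
g(3) = mex{} = 0
g(4) = mex{0} = 1
g(5) = mex{0} = 1
g(6) = mex{0} = 1
g(7) = mex{0} = 1
So g(7) = 1.
The value of a disjunctive sum is the nim-sum of the parts.
Combined value = 0 ⊕ 1 ⊕ 0 ⊕ 1 = 0.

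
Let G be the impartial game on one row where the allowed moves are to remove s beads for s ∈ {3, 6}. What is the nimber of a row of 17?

Build the Grundy sequence with g(k) = mex{g(k−s) : s ∈ {3, 6}, s ≤ k}:
k:     0  1  2  3  4  5  6  7  8  9 10 11 12 13 14 15 16 17
g(k):  0  0  0  1  1  1  2  2  2  0  0  0  1  1  1  2  2  2
So g(17) = 2.

2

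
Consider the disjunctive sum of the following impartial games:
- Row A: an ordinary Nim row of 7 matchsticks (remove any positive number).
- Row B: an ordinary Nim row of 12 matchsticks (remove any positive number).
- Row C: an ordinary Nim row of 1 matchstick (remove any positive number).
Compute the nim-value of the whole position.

Row A is a plain Nim row of size 7, so its Grundy value is 7.
Row B is a plain Nim row of size 12, so its Grundy value is 12.
Row C is a plain Nim row of size 1, so its Grundy value is 1.
The value of a disjunctive sum is the nim-sum of the parts.
Combined value = 7 ⊕ 12 ⊕ 1 = 10.

10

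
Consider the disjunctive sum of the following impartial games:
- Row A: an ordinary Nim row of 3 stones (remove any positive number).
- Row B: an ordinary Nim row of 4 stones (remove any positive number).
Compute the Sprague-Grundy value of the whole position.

7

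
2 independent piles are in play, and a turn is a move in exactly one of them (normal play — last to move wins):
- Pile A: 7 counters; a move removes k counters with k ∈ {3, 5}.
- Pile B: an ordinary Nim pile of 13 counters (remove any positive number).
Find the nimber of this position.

15

For pile A, compute g(0), g(1), … with moves {3, 5}:
g(0) = mex{} = 0
g(1) = mex{} = 0
g(2) = mex{} = 0
g(3) = mex{0} = 1
g(4) = mex{0} = 1
g(5) = mex{0} = 1
g(6) = mex{0,1} = 2
g(7) = mex{0,1} = 2
So g(7) = 2.
Pile B is a plain Nim pile of size 13, so its Grundy value is 13.
The value of a disjunctive sum is the nim-sum of the parts.
Combined value = 2 ⊕ 13 = 15.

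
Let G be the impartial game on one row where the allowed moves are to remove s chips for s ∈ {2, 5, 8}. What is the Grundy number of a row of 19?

Compute g(0), g(1), … for moves {2, 5, 8}:
k:     0  1  2  3  4  5  6  7  8  9 10 11 12 13 14 15 16 17 18 19
g(k):  0  0  1  1  0  2  1  0  2  1  0  0  1  1  0  2  1  0  2  1
So g(19) = 1.

1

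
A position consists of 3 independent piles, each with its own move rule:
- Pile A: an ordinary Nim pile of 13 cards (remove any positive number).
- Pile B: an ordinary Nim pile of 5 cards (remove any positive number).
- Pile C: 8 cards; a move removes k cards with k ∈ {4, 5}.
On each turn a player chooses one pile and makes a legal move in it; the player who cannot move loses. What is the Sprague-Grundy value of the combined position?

Pile A is a plain Nim pile of size 13, so its Grundy value is 13.
Pile B is a plain Nim pile of size 5, so its Grundy value is 5.
For pile C, compute g(0), g(1), … with moves {4, 5}:
g(0) = mex{} = 0
g(1) = mex{} = 0
g(2) = mex{} = 0
g(3) = mex{} = 0
g(4) = mex{0} = 1
g(5) = mex{0} = 1
g(6) = mex{0} = 1
g(7) = mex{0} = 1
g(8) = mex{0,1} = 2
So g(8) = 2.
The value of a disjunctive sum is the nim-sum of the parts.
Combined value = 13 XOR 5 XOR 2 = 10.

10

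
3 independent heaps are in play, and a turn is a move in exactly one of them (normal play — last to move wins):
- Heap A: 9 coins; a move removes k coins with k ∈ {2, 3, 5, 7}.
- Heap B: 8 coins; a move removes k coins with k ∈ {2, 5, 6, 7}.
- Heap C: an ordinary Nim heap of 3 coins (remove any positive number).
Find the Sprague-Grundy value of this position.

1

Grundy values for heap A (subtraction set {2, 3, 5, 7}):
k:     0  1  2  3  4  5  6  7  8  9
g(k):  0  0  1  1  2  2  3  3  4  0
So g(9) = 0.
Build the Grundy sequence for heap B with g(k) = mex{g(k−s) : s ∈ {2, 5, 6, 7}, s ≤ k}:
g(0) = mex{} = 0
g(1) = mex{} = 0
g(2) = mex{0} = 1
g(3) = mex{0} = 1
g(4) = mex{1} = 0
g(5) = mex{0,1} = 2
g(6) = mex{0} = 1
g(7) = mex{0,1,2} = 3
g(8) = mex{0,1} = 2
So g(8) = 2.
Heap C is a plain Nim heap of size 3, so its Grundy value is 3.
By the Sprague-Grundy theorem, the Grundy value of a sum of independent games is the XOR of the component values.
Combined value = 0 XOR 2 XOR 3 = 1.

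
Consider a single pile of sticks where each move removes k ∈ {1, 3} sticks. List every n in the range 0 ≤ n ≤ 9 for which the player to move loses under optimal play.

0, 2, 4, 6, 8

Build the Grundy sequence with g(k) = mex{g(k−s) : s ∈ {1, 3}, s ≤ k}:
g(0) = mex{} = 0
g(1) = mex{0} = 1
g(2) = mex{1} = 0
g(3) = mex{0} = 1
g(4) = mex{1} = 0
g(5) = mex{0} = 1
g(6) = mex{1} = 0
g(7) = mex{0} = 1
g(8) = mex{1} = 0
g(9) = mex{0} = 1
The P-positions (g = 0) in 0..9 are 0, 2, 4, 6, 8.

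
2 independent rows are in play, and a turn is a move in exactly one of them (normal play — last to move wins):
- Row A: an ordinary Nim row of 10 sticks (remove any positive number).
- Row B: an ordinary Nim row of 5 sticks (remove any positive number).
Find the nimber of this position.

15

Row A is a plain Nim row of size 10, so its Grundy value is 10.
Row B is a plain Nim row of size 5, so its Grundy value is 5.
By the Sprague-Grundy theorem, the Grundy value of a sum of independent games is the XOR of the component values.
Combined value = 10 XOR 5 = 15.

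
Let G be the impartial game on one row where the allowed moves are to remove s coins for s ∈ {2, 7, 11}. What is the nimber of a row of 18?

Compute g(0), g(1), … for moves {2, 7, 11}:
k:     0  1  2  3  4  5  6  7  8  9 10 11 12 13 14 15 16 17 18
g(k):  0  0  1  1  0  0  1  1  2  0  0  1  1  0  0  1  1  2  0
So g(18) = 0.

0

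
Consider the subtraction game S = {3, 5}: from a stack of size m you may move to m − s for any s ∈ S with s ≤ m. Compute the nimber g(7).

Grundy values for subtraction set {3, 5}:
k:     0  1  2  3  4  5  6  7
g(k):  0  0  0  1  1  1  2  2
So g(7) = 2.

2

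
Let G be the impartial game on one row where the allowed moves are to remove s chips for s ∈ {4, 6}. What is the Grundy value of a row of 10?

0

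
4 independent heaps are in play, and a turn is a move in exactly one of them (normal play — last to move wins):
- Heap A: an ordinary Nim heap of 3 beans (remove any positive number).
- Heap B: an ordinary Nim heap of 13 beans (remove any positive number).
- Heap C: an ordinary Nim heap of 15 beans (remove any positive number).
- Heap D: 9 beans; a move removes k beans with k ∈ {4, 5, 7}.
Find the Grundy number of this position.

Heap A is a plain Nim heap of size 3, so its Grundy value is 3.
Heap B is a plain Nim heap of size 13, so its Grundy value is 13.
Heap C is a plain Nim heap of size 15, so its Grundy value is 15.
Grundy values for heap D (subtraction set {4, 5, 7}):
g(0) = mex{} = 0
g(1) = mex{} = 0
g(2) = mex{} = 0
g(3) = mex{} = 0
g(4) = mex{0} = 1
g(5) = mex{0} = 1
g(6) = mex{0} = 1
g(7) = mex{0} = 1
g(8) = mex{0,1} = 2
g(9) = mex{0,1} = 2
So g(9) = 2.
The value of a disjunctive sum is the nim-sum of the parts.
Combined value = 3 XOR 13 XOR 15 XOR 2 = 3.

3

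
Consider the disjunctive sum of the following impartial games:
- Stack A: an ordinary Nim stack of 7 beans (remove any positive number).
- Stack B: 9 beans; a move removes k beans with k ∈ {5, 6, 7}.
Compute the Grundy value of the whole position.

Stack A is a plain Nim stack of size 7, so its Grundy value is 7.
Grundy values for stack B (subtraction set {5, 6, 7}):
k:     0  1  2  3  4  5  6  7  8  9
g(k):  0  0  0  0  0  1  1  1  1  1
So g(9) = 1.
By the Sprague-Grundy theorem, the Grundy value of a sum of independent games is the XOR of the component values.
Combined value = 7 XOR 1 = 6.

6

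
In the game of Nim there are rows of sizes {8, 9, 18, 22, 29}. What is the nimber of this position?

24

Write each in binary and XOR column by column:
  01000  (8)
  01001  (9)
  10010  (18)
  10110  (22)
  11101  (29)
  -----
  11000  (24)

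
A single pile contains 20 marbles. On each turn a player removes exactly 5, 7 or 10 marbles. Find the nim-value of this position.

Build the Grundy sequence with g(k) = mex{g(k−s) : s ∈ {5, 7, 10}, s ≤ k}:
k:     0  1  2  3  4  5  6  7  8  9 10 11 12 13 14 15 16 17 18 19 20
g(k):  0  0  0  0  0  1  1  1  1  1  2  2  2  2  2  0  0  0  0  0  1
So g(20) = 1.

1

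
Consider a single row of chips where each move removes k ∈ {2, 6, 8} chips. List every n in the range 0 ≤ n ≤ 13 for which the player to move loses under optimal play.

Grundy values for subtraction set {2, 6, 8}:
g(0) = mex{} = 0
g(1) = mex{} = 0
g(2) = mex{0} = 1
g(3) = mex{0} = 1
g(4) = mex{1} = 0
g(5) = mex{1} = 0
g(6) = mex{0} = 1
g(7) = mex{0} = 1
g(8) = mex{0,1} = 2
g(9) = mex{0,1} = 2
g(10) = mex{0,1,2} = 3
g(11) = mex{0,1,2} = 3
g(12) = mex{0,1,3} = 2
g(13) = mex{0,1,3} = 2
The P-positions (g = 0) in 0..13 are 0, 1, 4, 5.

0, 1, 4, 5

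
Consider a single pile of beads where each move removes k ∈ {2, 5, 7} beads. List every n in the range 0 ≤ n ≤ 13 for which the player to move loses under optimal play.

Compute g(0), g(1), … for moves {2, 5, 7}:
k:     0  1  2  3  4  5  6  7  8  9 10 11 12 13
g(k):  0  0  1  1  0  2  1  3  2  2  0  3  1  0
The P-positions (g = 0) in 0..13 are 0, 1, 4, 10, 13.

0, 1, 4, 10, 13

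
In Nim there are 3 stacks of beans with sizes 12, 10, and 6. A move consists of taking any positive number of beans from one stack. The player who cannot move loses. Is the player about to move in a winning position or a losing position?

Losing position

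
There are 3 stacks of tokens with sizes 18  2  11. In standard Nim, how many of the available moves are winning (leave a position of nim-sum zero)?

1

Bitwise XOR of the heap sizes:
  10010  (18)
  00010  (2)
  01011  (11)
  -----
  11011  (27)
The overall nim-sum is X = 27. A stack of size p has a winning move iff p XOR X < p (reduce it to p XOR X).
  18: 18 XOR 27 = 9 < 18 — winning move (to 9).
  2: 2 XOR 27 = 25 ≥ 2 — no move.
  11: 11 XOR 27 = 16 ≥ 11 — no move.
That gives 1 winning move.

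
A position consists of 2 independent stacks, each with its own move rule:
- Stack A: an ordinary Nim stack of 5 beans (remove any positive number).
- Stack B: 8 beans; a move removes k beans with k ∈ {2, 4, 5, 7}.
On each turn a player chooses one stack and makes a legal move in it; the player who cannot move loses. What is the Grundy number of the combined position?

1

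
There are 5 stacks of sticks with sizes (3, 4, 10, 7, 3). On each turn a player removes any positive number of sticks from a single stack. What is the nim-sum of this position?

Compute the nim-sum pairwise:
3 ⊕ 4 = 7
7 ⊕ 10 = 13
13 ⊕ 7 = 10
10 ⊕ 3 = 9

9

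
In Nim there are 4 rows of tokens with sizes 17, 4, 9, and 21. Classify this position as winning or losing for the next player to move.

Nim-sum: 17 XOR 4 XOR 9 XOR 21 = 9.
The nim-sum is 9 ≠ 0, so this is an N-position: the player to move can win.

Winning position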